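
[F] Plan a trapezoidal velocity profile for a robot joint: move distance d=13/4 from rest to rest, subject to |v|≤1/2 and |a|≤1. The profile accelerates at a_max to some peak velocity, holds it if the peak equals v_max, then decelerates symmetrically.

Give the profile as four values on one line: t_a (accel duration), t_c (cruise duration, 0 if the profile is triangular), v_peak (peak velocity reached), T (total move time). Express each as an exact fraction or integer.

t_a=1/2 t_c=6 v_peak=1/2 T=7

v_max²/a_max = (1/2)²/1 = 1/4
13/4 ≥ 1/4 so v_max reached
t_a = (1/2)/1 = 1/2; v_peak = 1/2
d_cruise = 13/4 − 1/4 = 3; t_c = 3/(1/2) = 6
T = 2·1/2 + 6 = 7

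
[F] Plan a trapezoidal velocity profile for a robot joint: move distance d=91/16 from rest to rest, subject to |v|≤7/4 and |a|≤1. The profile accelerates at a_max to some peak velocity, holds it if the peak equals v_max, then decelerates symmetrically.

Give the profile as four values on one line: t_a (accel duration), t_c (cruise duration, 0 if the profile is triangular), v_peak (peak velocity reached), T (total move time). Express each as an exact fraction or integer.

t_a=7/4 t_c=3/2 v_peak=7/4 T=5

(v_max)²/a_max = (7/4)²/1 = 49/16
91/16 ≥ 49/16 ⇒ cruise phase
t_a = (7/4)/1 = 7/4; v_peak = 7/4
d_cruise = 91/16 − 49/16 = 21/8; t_c = (21/8)/(7/4) = 3/2
T = 2·7/4 + 3/2 = 5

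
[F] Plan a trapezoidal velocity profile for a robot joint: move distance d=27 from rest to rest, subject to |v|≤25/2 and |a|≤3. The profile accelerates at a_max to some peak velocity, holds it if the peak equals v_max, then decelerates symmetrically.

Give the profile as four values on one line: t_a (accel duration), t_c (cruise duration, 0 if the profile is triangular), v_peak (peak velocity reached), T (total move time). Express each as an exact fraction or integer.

v_max²/a_max = (25/2)²/3 = 625/12
27 < 625/12 → triangular
v_peak = √(27·3) = √81 = 9
t_a = 9/3 = 3; t_c = 0
T = 2·3 = 6

t_a=3 t_c=0 v_peak=9 T=6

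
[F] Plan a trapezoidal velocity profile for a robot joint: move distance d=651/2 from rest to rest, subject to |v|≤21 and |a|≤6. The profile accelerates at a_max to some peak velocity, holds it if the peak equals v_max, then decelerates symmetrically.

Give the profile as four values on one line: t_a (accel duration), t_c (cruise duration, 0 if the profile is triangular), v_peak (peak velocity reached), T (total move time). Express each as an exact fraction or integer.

(v_max)²/a_max = 21²/6 = 147/2
651/2 ≥ 147/2 → trapezoidal
t_a = 21/6 = 7/2; v_peak = 21
d_cruise = 651/2 − 147/2 = 252; t_c = 252/21 = 12
T = 2·7/2 + 12 = 19

t_a=7/2 t_c=12 v_peak=21 T=19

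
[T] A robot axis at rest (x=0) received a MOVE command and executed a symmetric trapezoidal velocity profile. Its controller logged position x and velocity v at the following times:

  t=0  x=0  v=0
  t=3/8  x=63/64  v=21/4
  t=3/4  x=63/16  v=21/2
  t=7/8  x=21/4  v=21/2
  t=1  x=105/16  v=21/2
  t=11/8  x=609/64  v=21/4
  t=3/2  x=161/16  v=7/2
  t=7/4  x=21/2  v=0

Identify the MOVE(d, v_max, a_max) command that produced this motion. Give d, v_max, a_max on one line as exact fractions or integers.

d=21/2 v_max=21/2 a_max=14

final state: t=7/4, x=21/2, v=0 → d = 21/2
a_max = (21/4−0)/(3/8−0) = 14
max v = 21/2 over t∈[3/4,1] → v_max = 21/2
check: 21/2·(3/4+1/4) = 21/2 ✓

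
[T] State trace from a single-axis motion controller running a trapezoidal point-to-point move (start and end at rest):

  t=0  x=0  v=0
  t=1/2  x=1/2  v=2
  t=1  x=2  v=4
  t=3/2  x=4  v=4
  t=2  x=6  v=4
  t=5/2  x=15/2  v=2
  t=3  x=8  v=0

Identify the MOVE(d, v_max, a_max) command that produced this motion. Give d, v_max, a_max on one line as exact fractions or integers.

final state: t=3, x=8, v=0 → d = 8
a_max = (2−0)/(1/2−0) = 4
max v = 4 over t∈[1,2] → v_max = 4
check: 4·(1+1) = 8 ✓

d=8 v_max=4 a_max=4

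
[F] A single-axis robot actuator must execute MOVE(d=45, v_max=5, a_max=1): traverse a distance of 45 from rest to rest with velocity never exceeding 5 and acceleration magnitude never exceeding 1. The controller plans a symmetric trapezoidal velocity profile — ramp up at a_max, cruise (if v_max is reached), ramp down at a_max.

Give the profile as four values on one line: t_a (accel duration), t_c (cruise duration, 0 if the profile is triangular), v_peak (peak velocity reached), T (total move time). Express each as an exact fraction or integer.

t_a=5 t_c=4 v_peak=5 T=14

vₘ²/aₘ = 5²/1 = 25
45 ≥ 25 ⇒ cruise phase
t_a = 5/1 = 5; v_peak = 5
d_cruise = 45 − 25 = 20; t_c = 20/5 = 4
T = 2·5 + 4 = 14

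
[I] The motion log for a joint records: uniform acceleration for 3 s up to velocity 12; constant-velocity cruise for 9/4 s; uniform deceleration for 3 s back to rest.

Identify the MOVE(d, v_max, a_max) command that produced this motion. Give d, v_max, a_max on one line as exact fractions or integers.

a_max = 12/3 = 4
d_a = ½·12·3 = 18; d_c = 12·9/4 = 27
d = 2·18 + 27 = 63
t_c = 9/4 > 0 → v_max = v_peak = 12

d=63 v_max=12 a_max=4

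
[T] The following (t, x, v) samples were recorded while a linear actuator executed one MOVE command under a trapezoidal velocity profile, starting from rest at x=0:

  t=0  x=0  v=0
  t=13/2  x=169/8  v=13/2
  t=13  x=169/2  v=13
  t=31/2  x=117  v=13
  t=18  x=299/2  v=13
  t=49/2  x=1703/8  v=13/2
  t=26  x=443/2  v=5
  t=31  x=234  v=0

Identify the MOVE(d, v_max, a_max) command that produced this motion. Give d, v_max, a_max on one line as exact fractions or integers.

d=234 v_max=13 a_max=1

final state: t=31, x=234, v=0 → d = 234
a_max = (13/2−0)/(13/2−0) = 1
max v = 13 over t∈[13,18] → v_max = 13
check: 13·(13+5) = 234 ✓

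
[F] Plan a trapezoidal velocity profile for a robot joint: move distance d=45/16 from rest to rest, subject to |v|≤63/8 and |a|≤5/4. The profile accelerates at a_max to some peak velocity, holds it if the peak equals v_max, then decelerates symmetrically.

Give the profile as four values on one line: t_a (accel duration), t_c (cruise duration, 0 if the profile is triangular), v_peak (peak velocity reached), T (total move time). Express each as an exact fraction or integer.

t_a=3/2 t_c=0 v_peak=15/8 T=3

vₘ²/aₘ = (63/8)²/(5/4) = 3969/80
45/16 < 3969/80 → triangular
v_peak = √(45/16·5/4) = √(225/64) = 15/8
t_a = (15/8)/(5/4) = 3/2; t_c = 0
T = 2·3/2 = 3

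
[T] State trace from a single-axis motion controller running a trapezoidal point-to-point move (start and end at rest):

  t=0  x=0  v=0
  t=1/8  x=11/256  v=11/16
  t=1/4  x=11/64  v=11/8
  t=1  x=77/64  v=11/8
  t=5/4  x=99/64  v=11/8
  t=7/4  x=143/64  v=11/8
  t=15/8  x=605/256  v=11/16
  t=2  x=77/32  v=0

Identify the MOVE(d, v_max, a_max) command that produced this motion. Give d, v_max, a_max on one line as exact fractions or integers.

d=77/32 v_max=11/8 a_max=11/2

final state: t=2, x=77/32, v=0 → d = 77/32
a_max = (11/16−0)/(1/8−0) = 11/2
max v = 11/8 over t∈[1/4,7/4] → v_max = 11/8
check: 11/8·(1/4+3/2) = 77/32 ✓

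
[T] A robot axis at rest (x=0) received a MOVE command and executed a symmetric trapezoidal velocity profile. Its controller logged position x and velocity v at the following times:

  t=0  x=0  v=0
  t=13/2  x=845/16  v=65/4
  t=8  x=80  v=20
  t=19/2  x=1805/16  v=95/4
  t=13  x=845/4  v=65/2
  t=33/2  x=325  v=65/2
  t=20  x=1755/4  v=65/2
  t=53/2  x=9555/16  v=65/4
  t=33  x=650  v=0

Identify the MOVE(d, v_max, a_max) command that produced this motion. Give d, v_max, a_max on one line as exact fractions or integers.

final state: t=33, x=650, v=0 → d = 650
a_max = (65/4−0)/(13/2−0) = 5/2
max v = 65/2 over t∈[13,20] → v_max = 65/2
check: 65/2·(13+7) = 650 ✓

d=650 v_max=65/2 a_max=5/2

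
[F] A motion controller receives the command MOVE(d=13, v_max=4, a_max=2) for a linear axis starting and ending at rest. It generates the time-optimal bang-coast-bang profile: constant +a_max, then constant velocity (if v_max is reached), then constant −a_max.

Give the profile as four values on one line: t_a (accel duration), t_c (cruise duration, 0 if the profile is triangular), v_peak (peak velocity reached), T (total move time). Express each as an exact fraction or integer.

t_a=2 t_c=5/4 v_peak=4 T=21/4

(v_max)²/a_max = 4²/2 = 8
13 ≥ 8 → trapezoidal
t_a = 4/2 = 2; v_peak = 4
d_cruise = 13 − 8 = 5; t_c = 5/4
T = 2·2 + 5/4 = 21/4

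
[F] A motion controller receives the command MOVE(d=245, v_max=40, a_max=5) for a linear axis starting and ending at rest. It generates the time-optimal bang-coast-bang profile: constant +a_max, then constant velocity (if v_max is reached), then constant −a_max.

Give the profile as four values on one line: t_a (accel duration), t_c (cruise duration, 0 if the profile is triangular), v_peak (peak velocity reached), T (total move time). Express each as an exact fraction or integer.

vₘ²/aₘ = 40²/5 = 320
245 < 320 so t_c = 0
v_peak = √(245·5) = √1225 = 35
t_a = 35/5 = 7; t_c = 0
T = 2·7 = 14

t_a=7 t_c=0 v_peak=35 T=14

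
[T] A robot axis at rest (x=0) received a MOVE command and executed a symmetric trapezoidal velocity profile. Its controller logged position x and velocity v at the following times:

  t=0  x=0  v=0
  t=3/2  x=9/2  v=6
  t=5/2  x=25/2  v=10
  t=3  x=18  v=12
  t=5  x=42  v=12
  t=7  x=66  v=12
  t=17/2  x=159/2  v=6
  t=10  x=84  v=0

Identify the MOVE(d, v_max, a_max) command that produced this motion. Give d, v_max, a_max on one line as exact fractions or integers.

final state: t=10, x=84, v=0 → d = 84
a_max = (6−0)/(3/2−0) = 4
max v = 12 over t∈[3,7] → v_max = 12
check: 12·(3+4) = 84 ✓

d=84 v_max=12 a_max=4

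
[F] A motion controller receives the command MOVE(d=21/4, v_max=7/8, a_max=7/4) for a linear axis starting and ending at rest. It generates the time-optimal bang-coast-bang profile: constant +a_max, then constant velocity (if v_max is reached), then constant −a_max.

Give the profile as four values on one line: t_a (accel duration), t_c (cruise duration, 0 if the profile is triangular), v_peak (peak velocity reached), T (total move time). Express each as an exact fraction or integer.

t_a=1/2 t_c=11/2 v_peak=7/8 T=13/2

v_max²/a_max = (7/8)²/(7/4) = 7/16
21/4 ≥ 7/16 → trapezoidal
t_a = (7/8)/(7/4) = 1/2; v_peak = 7/8
d_cruise = 21/4 − 7/16 = 77/16; t_c = (77/16)/(7/8) = 11/2
T = 2·1/2 + 11/2 = 13/2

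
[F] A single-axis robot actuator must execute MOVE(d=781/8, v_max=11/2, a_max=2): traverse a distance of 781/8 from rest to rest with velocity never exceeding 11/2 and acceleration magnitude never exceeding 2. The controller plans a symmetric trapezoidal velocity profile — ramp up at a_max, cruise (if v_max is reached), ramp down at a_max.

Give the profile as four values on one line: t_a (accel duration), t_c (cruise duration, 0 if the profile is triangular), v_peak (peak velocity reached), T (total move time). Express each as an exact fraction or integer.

t_a=11/4 t_c=15 v_peak=11/2 T=41/2

vₘ²/aₘ = (11/2)²/2 = 121/8
781/8 ≥ 121/8 ⇒ cruise phase
t_a = (11/2)/2 = 11/4; v_peak = 11/2
d_cruise = 781/8 − 121/8 = 165/2; t_c = (165/2)/(11/2) = 15
T = 2·11/4 + 15 = 41/2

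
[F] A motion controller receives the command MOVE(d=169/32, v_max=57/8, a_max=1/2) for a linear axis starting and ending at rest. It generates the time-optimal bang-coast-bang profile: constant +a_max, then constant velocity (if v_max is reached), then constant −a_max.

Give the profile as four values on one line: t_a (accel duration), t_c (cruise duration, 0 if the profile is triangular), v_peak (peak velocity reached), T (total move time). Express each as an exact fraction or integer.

v_max²/a_max = (57/8)²/(1/2) = 3249/32
169/32 < 3249/32 ⇒ no cruise
v_peak = √(169/32·1/2) = √(169/64) = 13/8
t_a = (13/8)/(1/2) = 13/4; t_c = 0
T = 2·13/4 = 13/2

t_a=13/4 t_c=0 v_peak=13/8 T=13/2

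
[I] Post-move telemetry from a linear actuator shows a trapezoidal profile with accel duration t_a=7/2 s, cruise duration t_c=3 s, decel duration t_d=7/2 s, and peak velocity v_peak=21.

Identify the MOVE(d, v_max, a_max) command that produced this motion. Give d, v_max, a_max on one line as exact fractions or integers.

d=273/2 v_max=21 a_max=6

a_max = 21/(7/2) = 6
d_a = ½·21·7/2 = 147/4; d_c = 21·3 = 63
d = 2·147/4 + 63 = 273/2
t_c = 3 > 0 ⇒ limit active, v_max = 21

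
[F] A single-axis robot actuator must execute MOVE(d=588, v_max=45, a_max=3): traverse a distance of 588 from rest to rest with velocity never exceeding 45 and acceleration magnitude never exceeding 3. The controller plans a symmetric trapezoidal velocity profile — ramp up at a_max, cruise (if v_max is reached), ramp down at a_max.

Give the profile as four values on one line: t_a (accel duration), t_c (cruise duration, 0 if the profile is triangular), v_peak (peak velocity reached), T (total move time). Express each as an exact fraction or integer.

t_a=14 t_c=0 v_peak=42 T=28

(v_max)²/a_max = 45²/3 = 675
588 < 675 → triangular
v_peak = √(588·3) = √1764 = 42
t_a = 42/3 = 14; t_c = 0
T = 2·14 = 28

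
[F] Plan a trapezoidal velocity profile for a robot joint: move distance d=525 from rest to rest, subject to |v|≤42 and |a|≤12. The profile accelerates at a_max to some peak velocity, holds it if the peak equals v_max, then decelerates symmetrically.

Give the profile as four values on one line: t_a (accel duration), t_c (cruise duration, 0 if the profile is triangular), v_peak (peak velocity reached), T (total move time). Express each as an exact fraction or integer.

vₘ²/aₘ = 42²/12 = 147
525 ≥ 147 → trapezoidal
t_a = 42/12 = 7/2; v_peak = 42
d_cruise = 525 − 147 = 378; t_c = 378/42 = 9
T = 2·7/2 + 9 = 16

t_a=7/2 t_c=9 v_peak=42 T=16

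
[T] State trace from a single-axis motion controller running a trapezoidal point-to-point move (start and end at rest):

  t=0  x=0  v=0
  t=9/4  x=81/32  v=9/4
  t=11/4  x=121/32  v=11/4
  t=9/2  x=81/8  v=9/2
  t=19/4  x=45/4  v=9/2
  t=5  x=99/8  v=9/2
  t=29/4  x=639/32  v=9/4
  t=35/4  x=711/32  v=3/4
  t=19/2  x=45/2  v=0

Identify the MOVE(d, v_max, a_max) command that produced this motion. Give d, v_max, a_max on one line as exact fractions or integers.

d=45/2 v_max=9/2 a_max=1

final state: t=19/2, x=45/2, v=0 → d = 45/2
a_max = (9/4−0)/(9/4−0) = 1
max v = 9/2 over t∈[9/2,5] → v_max = 9/2
check: 9/2·(9/2+1/2) = 45/2 ✓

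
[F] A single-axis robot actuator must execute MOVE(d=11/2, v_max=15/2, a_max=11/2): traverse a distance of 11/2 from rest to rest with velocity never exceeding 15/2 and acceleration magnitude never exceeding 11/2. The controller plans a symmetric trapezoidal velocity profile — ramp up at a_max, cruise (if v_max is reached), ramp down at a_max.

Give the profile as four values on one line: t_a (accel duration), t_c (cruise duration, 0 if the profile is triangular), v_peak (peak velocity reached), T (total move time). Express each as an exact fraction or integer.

t_a=1 t_c=0 v_peak=11/2 T=2

v_max²/a_max = (15/2)²/(11/2) = 225/22
11/2 < 225/22 so t_c = 0
v_peak = √(11/2·11/2) = √(121/4) = 11/2
t_a = (11/2)/(11/2) = 1; t_c = 0
T = 2·1 = 2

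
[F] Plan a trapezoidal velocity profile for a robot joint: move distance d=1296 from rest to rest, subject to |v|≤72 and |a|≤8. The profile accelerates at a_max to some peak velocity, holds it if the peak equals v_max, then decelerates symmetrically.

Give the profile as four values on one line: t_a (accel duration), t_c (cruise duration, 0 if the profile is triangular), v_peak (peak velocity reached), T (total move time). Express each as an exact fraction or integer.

t_a=9 t_c=9 v_peak=72 T=27

(v_max)²/a_max = 72²/8 = 648
1296 ≥ 648 → trapezoidal
t_a = 72/8 = 9; v_peak = 72
d_cruise = 1296 − 648 = 648; t_c = 648/72 = 9
T = 2·9 + 9 = 27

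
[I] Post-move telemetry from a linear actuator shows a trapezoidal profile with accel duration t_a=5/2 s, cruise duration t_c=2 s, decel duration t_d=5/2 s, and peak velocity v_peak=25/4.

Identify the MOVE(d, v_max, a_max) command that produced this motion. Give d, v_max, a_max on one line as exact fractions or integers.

d=225/8 v_max=25/4 a_max=5/2

a_max = (25/4)/(5/2) = 5/2
d_a = ½·25/4·5/2 = 125/16; d_c = 25/4·2 = 25/2
d = 2·125/16 + 25/2 = 225/8
t_c = 2 > 0 so v_max = 25/4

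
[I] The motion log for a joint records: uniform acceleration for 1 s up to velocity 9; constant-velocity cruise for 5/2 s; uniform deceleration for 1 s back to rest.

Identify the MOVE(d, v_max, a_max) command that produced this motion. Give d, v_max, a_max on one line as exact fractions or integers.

a_max = 9/1 = 9
d_a = ½·9·1 = 9/2; d_c = 9·5/2 = 45/2
d = 2·9/2 + 45/2 = 63/2
t_c = 5/2 > 0 ⇒ limit active, v_max = 9

d=63/2 v_max=9 a_max=9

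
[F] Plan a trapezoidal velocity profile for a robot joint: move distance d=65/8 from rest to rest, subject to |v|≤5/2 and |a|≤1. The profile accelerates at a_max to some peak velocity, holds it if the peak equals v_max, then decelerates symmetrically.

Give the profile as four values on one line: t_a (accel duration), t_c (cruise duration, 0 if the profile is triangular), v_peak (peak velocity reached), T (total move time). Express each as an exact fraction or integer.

vₘ²/aₘ = (5/2)²/1 = 25/4
65/8 ≥ 25/4 so v_max reached
t_a = (5/2)/1 = 5/2; v_peak = 5/2
d_cruise = 65/8 − 25/4 = 15/8; t_c = (15/8)/(5/2) = 3/4
T = 2·5/2 + 3/4 = 23/4

t_a=5/2 t_c=3/4 v_peak=5/2 T=23/4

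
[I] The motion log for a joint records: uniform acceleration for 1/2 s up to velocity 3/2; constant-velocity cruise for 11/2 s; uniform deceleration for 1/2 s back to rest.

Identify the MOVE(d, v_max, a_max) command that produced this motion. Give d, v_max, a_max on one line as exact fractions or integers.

d=9 v_max=3/2 a_max=3

a_max = (3/2)/(1/2) = 3
d_a = ½·3/2·1/2 = 3/8; d_c = 3/2·11/2 = 33/4
d = 2·3/8 + 33/4 = 9
t_c = 11/2 > 0 so v_max = 3/2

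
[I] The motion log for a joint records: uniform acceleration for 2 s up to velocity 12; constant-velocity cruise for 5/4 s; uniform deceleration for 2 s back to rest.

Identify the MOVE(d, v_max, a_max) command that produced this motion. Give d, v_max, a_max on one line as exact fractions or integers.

d=39 v_max=12 a_max=6

a_max = 12/2 = 6
d_a = ½·12·2 = 12; d_c = 12·5/4 = 15
d = 2·12 + 15 = 39
t_c = 5/4 > 0 so v_max = 12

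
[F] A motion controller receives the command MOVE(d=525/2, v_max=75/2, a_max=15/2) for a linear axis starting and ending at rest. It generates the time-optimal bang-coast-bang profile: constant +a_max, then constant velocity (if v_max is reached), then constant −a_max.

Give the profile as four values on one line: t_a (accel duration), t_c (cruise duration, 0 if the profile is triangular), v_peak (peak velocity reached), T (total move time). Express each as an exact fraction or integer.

v_max²/a_max = (75/2)²/(15/2) = 375/2
525/2 ≥ 375/2 ⇒ cruise phase
t_a = (75/2)/(15/2) = 5; v_peak = 75/2
d_cruise = 525/2 − 375/2 = 75; t_c = 75/(75/2) = 2
T = 2·5 + 2 = 12

t_a=5 t_c=2 v_peak=75/2 T=12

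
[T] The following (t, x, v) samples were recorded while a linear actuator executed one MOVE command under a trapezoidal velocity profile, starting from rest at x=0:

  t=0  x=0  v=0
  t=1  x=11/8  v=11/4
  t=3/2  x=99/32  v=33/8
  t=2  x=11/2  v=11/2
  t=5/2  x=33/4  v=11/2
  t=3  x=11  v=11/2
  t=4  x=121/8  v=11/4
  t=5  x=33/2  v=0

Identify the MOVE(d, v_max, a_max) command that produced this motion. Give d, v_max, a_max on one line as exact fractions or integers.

final state: t=5, x=33/2, v=0 → d = 33/2
a_max = (11/4−0)/(1−0) = 11/4
max v = 11/2 over t∈[2,3] → v_max = 11/2
check: 11/2·(2+1) = 33/2 ✓

d=33/2 v_max=11/2 a_max=11/4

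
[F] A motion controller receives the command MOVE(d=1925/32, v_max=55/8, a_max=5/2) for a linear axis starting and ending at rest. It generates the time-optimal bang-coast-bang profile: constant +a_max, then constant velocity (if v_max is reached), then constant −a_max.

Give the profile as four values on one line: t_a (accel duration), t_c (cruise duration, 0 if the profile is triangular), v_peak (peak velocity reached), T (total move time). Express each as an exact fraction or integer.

(v_max)²/a_max = (55/8)²/(5/2) = 605/32
1925/32 ≥ 605/32 ⇒ cruise phase
t_a = (55/8)/(5/2) = 11/4; v_peak = 55/8
d_cruise = 1925/32 − 605/32 = 165/4; t_c = (165/4)/(55/8) = 6
T = 2·11/4 + 6 = 23/2

t_a=11/4 t_c=6 v_peak=55/8 T=23/2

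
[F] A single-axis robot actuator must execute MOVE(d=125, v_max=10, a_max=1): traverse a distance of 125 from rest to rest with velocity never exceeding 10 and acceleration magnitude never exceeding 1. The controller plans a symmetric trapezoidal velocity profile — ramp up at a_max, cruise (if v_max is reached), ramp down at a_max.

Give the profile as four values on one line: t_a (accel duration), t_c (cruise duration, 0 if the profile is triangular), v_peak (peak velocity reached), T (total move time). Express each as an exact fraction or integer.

vₘ²/aₘ = 10²/1 = 100
125 ≥ 100 so v_max reached
t_a = 10/1 = 10; v_peak = 10
d_cruise = 125 − 100 = 25; t_c = 25/10 = 5/2
T = 2·10 + 5/2 = 45/2

t_a=10 t_c=5/2 v_peak=10 T=45/2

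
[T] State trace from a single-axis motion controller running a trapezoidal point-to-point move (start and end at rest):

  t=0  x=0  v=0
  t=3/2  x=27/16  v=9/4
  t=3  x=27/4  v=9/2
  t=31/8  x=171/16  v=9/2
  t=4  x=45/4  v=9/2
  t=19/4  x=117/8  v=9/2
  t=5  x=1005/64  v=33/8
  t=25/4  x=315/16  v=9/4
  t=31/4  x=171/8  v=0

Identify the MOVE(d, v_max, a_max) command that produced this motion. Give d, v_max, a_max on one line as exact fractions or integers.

final state: t=31/4, x=171/8, v=0 → d = 171/8
a_max = (9/4−0)/(3/2−0) = 3/2
max v = 9/2 over t∈[3,19/4] → v_max = 9/2
check: 9/2·(3+7/4) = 171/8 ✓

d=171/8 v_max=9/2 a_max=3/2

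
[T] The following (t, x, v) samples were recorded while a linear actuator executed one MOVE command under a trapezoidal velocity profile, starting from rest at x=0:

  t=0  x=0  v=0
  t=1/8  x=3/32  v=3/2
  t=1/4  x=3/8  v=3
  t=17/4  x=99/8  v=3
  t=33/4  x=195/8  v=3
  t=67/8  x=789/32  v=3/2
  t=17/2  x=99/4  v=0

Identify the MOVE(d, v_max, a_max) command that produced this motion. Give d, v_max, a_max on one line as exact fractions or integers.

d=99/4 v_max=3 a_max=12

final state: t=17/2, x=99/4, v=0 → d = 99/4
a_max = (3/2−0)/(1/8−0) = 12
max v = 3 over t∈[1/4,33/4] → v_max = 3
check: 3·(1/4+8) = 99/4 ✓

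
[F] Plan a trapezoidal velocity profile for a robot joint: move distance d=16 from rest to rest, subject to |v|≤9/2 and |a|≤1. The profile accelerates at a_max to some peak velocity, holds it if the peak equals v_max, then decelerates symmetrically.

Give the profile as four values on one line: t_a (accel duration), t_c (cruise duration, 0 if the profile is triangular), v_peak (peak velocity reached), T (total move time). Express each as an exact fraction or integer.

t_a=4 t_c=0 v_peak=4 T=8

vₘ²/aₘ = (9/2)²/1 = 81/4
16 < 81/4 ⇒ no cruise
v_peak = √(16·1) = √16 = 4
t_a = 4/1 = 4; t_c = 0
T = 2·4 = 8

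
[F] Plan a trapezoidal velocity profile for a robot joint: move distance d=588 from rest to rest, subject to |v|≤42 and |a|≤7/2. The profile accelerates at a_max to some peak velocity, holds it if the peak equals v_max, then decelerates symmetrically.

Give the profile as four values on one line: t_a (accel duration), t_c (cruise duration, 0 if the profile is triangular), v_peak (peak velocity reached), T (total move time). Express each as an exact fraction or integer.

v_max²/a_max = 42²/(7/2) = 504
588 ≥ 504 so v_max reached
t_a = 42/(7/2) = 12; v_peak = 42
d_cruise = 588 − 504 = 84; t_c = 84/42 = 2
T = 2·12 + 2 = 26

t_a=12 t_c=2 v_peak=42 T=26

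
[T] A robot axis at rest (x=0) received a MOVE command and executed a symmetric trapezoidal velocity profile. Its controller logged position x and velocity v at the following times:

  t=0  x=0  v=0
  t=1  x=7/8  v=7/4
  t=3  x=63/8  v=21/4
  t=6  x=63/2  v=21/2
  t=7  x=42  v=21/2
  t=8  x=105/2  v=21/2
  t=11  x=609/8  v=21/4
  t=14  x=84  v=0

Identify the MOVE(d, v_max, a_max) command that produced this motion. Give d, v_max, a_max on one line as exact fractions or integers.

final state: t=14, x=84, v=0 → d = 84
a_max = (7/4−0)/(1−0) = 7/4
max v = 21/2 over t∈[6,8] → v_max = 21/2
check: 21/2·(6+2) = 84 ✓

d=84 v_max=21/2 a_max=7/4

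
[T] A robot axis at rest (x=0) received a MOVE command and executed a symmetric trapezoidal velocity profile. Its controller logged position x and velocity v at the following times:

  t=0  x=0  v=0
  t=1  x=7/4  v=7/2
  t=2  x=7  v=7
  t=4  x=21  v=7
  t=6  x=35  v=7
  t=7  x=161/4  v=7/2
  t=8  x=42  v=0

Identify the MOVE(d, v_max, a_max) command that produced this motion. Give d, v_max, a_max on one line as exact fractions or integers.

d=42 v_max=7 a_max=7/2

final state: t=8, x=42, v=0 → d = 42
a_max = (7/2−0)/(1−0) = 7/2
max v = 7 over t∈[2,6] → v_max = 7
check: 7·(2+4) = 42 ✓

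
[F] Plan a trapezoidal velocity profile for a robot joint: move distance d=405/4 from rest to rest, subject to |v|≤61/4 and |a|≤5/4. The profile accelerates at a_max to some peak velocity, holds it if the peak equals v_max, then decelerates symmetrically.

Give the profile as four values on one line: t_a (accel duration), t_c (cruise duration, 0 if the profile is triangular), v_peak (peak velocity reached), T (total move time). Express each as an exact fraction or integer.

v_max²/a_max = (61/4)²/(5/4) = 3721/20
405/4 < 3721/20 ⇒ no cruise
v_peak = √(405/4·5/4) = √(2025/16) = 45/4
t_a = (45/4)/(5/4) = 9; t_c = 0
T = 2·9 = 18

t_a=9 t_c=0 v_peak=45/4 T=18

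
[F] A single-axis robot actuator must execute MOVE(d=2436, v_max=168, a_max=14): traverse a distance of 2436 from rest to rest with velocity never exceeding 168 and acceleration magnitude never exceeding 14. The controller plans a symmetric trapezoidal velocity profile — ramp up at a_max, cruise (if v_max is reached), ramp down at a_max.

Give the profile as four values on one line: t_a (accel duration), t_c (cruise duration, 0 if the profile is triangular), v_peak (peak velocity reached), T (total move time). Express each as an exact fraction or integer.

vₘ²/aₘ = 168²/14 = 2016
2436 ≥ 2016 → trapezoidal
t_a = 168/14 = 12; v_peak = 168
d_cruise = 2436 − 2016 = 420; t_c = 420/168 = 5/2
T = 2·12 + 5/2 = 53/2

t_a=12 t_c=5/2 v_peak=168 T=53/2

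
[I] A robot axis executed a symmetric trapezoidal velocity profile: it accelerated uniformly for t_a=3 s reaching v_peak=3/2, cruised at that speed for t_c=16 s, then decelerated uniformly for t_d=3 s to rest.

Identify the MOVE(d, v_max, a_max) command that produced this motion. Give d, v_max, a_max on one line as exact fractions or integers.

d=57/2 v_max=3/2 a_max=1/2

a_max = (3/2)/3 = 1/2
d_a = ½·3/2·3 = 9/4; d_c = 3/2·16 = 24
d = 2·9/4 + 24 = 57/2
t_c = 16 > 0 → v_max = v_peak = 3/2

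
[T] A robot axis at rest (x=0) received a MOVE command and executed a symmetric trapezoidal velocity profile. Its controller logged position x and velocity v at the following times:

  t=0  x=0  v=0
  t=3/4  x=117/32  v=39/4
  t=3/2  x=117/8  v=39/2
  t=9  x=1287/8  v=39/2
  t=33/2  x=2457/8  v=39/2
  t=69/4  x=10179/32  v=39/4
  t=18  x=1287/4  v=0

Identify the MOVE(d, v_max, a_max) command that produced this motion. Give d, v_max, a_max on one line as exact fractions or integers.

final state: t=18, x=1287/4, v=0 → d = 1287/4
a_max = (39/4−0)/(3/4−0) = 13
max v = 39/2 over t∈[3/2,33/2] → v_max = 39/2
check: 39/2·(3/2+15) = 1287/4 ✓

d=1287/4 v_max=39/2 a_max=13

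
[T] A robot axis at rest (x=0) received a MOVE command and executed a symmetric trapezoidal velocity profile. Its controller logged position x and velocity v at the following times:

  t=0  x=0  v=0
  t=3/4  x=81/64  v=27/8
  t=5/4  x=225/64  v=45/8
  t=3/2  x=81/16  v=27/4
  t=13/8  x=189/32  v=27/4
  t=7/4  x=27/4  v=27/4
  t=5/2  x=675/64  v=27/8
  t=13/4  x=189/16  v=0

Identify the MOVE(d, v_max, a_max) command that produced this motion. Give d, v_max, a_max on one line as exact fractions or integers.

final state: t=13/4, x=189/16, v=0 → d = 189/16
a_max = (27/8−0)/(3/4−0) = 9/2
max v = 27/4 over t∈[3/2,7/4] → v_max = 27/4
check: 27/4·(3/2+1/4) = 189/16 ✓

d=189/16 v_max=27/4 a_max=9/2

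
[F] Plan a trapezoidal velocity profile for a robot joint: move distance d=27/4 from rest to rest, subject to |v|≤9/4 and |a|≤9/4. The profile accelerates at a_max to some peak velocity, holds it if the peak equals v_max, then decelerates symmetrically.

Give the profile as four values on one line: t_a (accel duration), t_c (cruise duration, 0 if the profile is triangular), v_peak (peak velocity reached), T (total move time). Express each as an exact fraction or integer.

vₘ²/aₘ = (9/4)²/(9/4) = 9/4
27/4 ≥ 9/4 → trapezoidal
t_a = (9/4)/(9/4) = 1; v_peak = 9/4
d_cruise = 27/4 − 9/4 = 9/2; t_c = (9/2)/(9/4) = 2
T = 2·1 + 2 = 4

t_a=1 t_c=2 v_peak=9/4 T=4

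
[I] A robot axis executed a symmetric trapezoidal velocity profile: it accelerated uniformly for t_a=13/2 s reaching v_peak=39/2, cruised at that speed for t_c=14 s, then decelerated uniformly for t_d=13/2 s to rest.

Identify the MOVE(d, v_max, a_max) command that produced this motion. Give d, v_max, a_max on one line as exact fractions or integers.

a_max = (39/2)/(13/2) = 3
d_a = ½·39/2·13/2 = 507/8; d_c = 39/2·14 = 273
d = 2·507/8 + 273 = 1599/4
t_c = 14 > 0 ⇒ limit active, v_max = 39/2

d=1599/4 v_max=39/2 a_max=3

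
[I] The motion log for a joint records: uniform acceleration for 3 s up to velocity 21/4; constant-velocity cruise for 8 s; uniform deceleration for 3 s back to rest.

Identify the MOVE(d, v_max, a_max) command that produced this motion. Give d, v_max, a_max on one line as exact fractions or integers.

d=231/4 v_max=21/4 a_max=7/4

a_max = (21/4)/3 = 7/4
d_a = ½·21/4·3 = 63/8; d_c = 21/4·8 = 42
d = 2·63/8 + 42 = 231/4
t_c = 8 > 0 → v_max = v_peak = 21/4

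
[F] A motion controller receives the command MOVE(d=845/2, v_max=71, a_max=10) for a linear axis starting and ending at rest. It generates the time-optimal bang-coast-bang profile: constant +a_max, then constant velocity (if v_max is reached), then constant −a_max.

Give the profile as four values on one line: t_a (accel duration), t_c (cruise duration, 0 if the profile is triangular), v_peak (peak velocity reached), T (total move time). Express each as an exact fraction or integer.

t_a=13/2 t_c=0 v_peak=65 T=13

(v_max)²/a_max = 71²/10 = 5041/10
845/2 < 5041/10 ⇒ no cruise
v_peak = √(845/2·10) = √4225 = 65
t_a = 65/10 = 13/2; t_c = 0
T = 2·13/2 = 13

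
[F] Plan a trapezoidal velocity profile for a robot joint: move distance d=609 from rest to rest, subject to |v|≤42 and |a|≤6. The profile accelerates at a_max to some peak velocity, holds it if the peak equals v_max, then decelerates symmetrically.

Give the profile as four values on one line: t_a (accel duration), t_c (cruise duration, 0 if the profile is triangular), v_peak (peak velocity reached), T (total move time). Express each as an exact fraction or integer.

t_a=7 t_c=15/2 v_peak=42 T=43/2

v_max²/a_max = 42²/6 = 294
609 ≥ 294 ⇒ cruise phase
t_a = 42/6 = 7; v_peak = 42
d_cruise = 609 − 294 = 315; t_c = 315/42 = 15/2
T = 2·7 + 15/2 = 43/2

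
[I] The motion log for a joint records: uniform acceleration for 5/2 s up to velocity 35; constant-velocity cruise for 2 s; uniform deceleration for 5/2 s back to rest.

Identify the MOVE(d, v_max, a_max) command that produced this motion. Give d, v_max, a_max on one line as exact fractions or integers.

a_max = 35/(5/2) = 14
d_a = ½·35·5/2 = 175/4; d_c = 35·2 = 70
d = 2·175/4 + 70 = 315/2
t_c = 2 > 0 so v_max = 35

d=315/2 v_max=35 a_max=14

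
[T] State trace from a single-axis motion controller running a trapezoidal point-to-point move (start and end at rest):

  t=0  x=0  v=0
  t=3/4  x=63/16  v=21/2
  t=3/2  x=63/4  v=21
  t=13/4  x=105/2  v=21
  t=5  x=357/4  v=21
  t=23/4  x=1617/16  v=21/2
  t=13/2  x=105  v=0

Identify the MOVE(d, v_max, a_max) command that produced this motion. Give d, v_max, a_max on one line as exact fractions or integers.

final state: t=13/2, x=105, v=0 → d = 105
a_max = (21/2−0)/(3/4−0) = 14
max v = 21 over t∈[3/2,5] → v_max = 21
check: 21·(3/2+7/2) = 105 ✓

d=105 v_max=21 a_max=14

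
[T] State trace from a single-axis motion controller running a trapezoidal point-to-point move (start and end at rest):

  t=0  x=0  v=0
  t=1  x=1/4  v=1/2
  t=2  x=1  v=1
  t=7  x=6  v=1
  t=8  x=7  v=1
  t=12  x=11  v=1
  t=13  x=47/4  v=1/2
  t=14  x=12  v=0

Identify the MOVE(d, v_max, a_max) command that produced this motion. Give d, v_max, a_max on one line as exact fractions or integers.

final state: t=14, x=12, v=0 → d = 12
a_max = (1/2−0)/(1−0) = 1/2
max v = 1 over t∈[2,12] → v_max = 1
check: 1·(2+10) = 12 ✓

d=12 v_max=1 a_max=1/2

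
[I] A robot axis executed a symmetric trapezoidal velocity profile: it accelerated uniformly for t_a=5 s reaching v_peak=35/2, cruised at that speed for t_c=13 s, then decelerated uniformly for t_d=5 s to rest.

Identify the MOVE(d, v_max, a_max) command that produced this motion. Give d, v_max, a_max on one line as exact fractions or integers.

a_max = (35/2)/5 = 7/2
d_a = ½·35/2·5 = 175/4; d_c = 35/2·13 = 455/2
d = 2·175/4 + 455/2 = 315
t_c = 13 > 0 ⇒ limit active, v_max = 35/2

d=315 v_max=35/2 a_max=7/2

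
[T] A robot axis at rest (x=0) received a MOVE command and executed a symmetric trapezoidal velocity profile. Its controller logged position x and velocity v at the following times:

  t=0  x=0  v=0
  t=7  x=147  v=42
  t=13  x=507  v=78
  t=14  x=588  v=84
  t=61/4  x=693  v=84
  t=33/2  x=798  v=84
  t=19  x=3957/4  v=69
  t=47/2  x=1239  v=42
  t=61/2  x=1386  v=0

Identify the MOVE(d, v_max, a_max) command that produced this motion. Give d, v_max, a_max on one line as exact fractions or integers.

d=1386 v_max=84 a_max=6

final state: t=61/2, x=1386, v=0 → d = 1386
a_max = (42−0)/(7−0) = 6
max v = 84 over t∈[14,33/2] → v_max = 84
check: 84·(14+5/2) = 1386 ✓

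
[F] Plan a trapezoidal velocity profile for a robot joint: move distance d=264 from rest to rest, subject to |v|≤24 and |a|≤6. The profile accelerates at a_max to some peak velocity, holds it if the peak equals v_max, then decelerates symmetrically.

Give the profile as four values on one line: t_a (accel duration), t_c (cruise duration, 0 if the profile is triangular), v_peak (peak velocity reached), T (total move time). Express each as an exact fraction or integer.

t_a=4 t_c=7 v_peak=24 T=15

vₘ²/aₘ = 24²/6 = 96
264 ≥ 96 ⇒ cruise phase
t_a = 24/6 = 4; v_peak = 24
d_cruise = 264 − 96 = 168; t_c = 168/24 = 7
T = 2·4 + 7 = 15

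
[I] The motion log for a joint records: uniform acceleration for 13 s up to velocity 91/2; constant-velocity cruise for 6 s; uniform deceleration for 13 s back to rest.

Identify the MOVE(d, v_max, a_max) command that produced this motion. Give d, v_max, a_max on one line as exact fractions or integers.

d=1729/2 v_max=91/2 a_max=7/2

a_max = (91/2)/13 = 7/2
d_a = ½·91/2·13 = 1183/4; d_c = 91/2·6 = 273
d = 2·1183/4 + 273 = 1729/2
t_c = 6 > 0 → v_max = v_peak = 91/2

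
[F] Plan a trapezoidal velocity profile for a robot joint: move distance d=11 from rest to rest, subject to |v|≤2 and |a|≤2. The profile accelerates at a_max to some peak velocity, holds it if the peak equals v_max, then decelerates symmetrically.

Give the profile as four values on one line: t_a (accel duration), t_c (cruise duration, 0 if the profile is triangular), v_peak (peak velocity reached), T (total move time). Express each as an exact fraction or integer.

vₘ²/aₘ = 2²/2 = 2
11 ≥ 2 so v_max reached
t_a = 2/2 = 1; v_peak = 2
d_cruise = 11 − 2 = 9; t_c = 9/2
T = 2·1 + 9/2 = 13/2

t_a=1 t_c=9/2 v_peak=2 T=13/2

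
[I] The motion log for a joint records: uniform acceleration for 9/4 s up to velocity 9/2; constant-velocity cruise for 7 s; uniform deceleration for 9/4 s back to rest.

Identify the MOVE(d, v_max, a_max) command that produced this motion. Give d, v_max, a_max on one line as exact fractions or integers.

d=333/8 v_max=9/2 a_max=2

a_max = (9/2)/(9/4) = 2
d_a = ½·9/2·9/4 = 81/16; d_c = 9/2·7 = 63/2
d = 2·81/16 + 63/2 = 333/8
t_c = 7 > 0 ⇒ limit active, v_max = 9/2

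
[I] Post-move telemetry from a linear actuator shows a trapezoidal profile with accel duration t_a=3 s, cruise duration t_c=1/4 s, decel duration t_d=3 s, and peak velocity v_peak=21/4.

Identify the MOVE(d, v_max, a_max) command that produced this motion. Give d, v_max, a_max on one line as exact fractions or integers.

a_max = (21/4)/3 = 7/4
d_a = ½·21/4·3 = 63/8; d_c = 21/4·1/4 = 21/16
d = 2·63/8 + 21/16 = 273/16
t_c = 1/4 > 0 ⇒ limit active, v_max = 21/4

d=273/16 v_max=21/4 a_max=7/4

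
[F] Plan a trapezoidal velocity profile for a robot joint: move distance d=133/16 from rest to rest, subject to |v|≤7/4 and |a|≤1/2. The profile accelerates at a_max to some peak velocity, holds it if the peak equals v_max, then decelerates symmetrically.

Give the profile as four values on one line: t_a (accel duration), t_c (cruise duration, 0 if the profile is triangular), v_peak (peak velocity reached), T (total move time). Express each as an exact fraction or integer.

v_max²/a_max = (7/4)²/(1/2) = 49/8
133/16 ≥ 49/8 so v_max reached
t_a = (7/4)/(1/2) = 7/2; v_peak = 7/4
d_cruise = 133/16 − 49/8 = 35/16; t_c = (35/16)/(7/4) = 5/4
T = 2·7/2 + 5/4 = 33/4

t_a=7/2 t_c=5/4 v_peak=7/4 T=33/4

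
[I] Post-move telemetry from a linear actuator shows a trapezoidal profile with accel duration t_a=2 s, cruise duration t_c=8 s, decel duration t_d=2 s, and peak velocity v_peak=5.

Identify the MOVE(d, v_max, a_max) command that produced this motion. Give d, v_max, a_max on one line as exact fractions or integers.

d=50 v_max=5 a_max=5/2

a_max = 5/2
d_a = ½·5·2 = 5; d_c = 5·8 = 40
d = 2·5 + 40 = 50
t_c = 8 > 0 so v_max = 5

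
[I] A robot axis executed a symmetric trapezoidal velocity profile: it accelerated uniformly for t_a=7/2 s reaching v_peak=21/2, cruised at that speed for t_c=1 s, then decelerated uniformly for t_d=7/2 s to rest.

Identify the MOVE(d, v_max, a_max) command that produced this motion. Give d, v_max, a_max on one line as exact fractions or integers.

d=189/4 v_max=21/2 a_max=3

a_max = (21/2)/(7/2) = 3
d_a = ½·21/2·7/2 = 147/8; d_c = 21/2·1 = 21/2
d = 2·147/8 + 21/2 = 189/4
t_c = 1 > 0 ⇒ limit active, v_max = 21/2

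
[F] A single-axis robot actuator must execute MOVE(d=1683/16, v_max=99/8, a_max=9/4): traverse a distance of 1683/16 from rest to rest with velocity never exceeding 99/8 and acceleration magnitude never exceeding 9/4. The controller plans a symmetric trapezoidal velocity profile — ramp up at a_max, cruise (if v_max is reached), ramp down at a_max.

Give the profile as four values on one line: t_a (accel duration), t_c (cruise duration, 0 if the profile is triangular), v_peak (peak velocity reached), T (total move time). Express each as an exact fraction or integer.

vₘ²/aₘ = (99/8)²/(9/4) = 1089/16
1683/16 ≥ 1089/16 → trapezoidal
t_a = (99/8)/(9/4) = 11/2; v_peak = 99/8
d_cruise = 1683/16 − 1089/16 = 297/8; t_c = (297/8)/(99/8) = 3
T = 2·11/2 + 3 = 14

t_a=11/2 t_c=3 v_peak=99/8 T=14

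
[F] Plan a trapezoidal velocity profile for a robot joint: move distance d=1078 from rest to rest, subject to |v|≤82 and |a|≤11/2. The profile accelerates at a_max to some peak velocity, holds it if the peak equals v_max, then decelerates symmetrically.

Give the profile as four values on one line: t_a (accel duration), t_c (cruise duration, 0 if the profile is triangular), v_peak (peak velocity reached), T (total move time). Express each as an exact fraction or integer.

vₘ²/aₘ = 82²/(11/2) = 13448/11
1078 < 13448/11 → triangular
v_peak = √(1078·11/2) = √5929 = 77
t_a = 77/(11/2) = 14; t_c = 0
T = 2·14 = 28

t_a=14 t_c=0 v_peak=77 T=28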